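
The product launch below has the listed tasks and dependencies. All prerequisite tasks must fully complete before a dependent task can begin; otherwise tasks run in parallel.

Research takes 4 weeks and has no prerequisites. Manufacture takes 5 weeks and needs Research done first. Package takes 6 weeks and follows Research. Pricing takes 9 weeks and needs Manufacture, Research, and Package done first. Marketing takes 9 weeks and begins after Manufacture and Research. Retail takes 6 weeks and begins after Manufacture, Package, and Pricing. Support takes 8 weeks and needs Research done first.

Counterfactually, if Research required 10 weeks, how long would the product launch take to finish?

Critical path before the change: Research→Package→Pricing→Retail = 4+6+9+6 = 25 giving 25 weeks.
Since Research is critical, the +6 change carries straight to that chain (now 31 weeks).
The critical path is still Research→Package→Pricing→Retail; finish is now 31 weeks.

31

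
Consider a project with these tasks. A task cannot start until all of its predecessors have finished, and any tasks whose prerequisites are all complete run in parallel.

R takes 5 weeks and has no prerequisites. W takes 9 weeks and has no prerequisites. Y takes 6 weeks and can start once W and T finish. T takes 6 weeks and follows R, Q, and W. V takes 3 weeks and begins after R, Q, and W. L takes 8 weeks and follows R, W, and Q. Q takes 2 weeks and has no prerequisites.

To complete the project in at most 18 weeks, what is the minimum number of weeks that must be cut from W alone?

3

Current finish: 21 weeks; target: 18.
W is on every critical path, so each week cut from W cuts the finish by one (this holds down to a finish of 17).
Need 21 − 18 = 3 weeks off W → W becomes 6 weeks, finish becomes 18.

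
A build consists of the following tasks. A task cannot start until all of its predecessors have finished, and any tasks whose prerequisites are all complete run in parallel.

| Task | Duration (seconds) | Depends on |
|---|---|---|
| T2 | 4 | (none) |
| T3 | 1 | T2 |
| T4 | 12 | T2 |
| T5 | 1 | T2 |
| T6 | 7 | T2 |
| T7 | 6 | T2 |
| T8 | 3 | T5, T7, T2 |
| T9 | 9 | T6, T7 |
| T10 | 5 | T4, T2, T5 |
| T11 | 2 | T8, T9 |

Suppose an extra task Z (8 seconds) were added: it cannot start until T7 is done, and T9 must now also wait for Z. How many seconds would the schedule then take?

Originally the schedule takes 22 seconds.
With Z inserted, T9 now waits for max(T6, T7, Z).
New critical path: T2→T7→Z→T9→T11 = 4+6+8+9+2 = 29 ⇒ 29 seconds.

29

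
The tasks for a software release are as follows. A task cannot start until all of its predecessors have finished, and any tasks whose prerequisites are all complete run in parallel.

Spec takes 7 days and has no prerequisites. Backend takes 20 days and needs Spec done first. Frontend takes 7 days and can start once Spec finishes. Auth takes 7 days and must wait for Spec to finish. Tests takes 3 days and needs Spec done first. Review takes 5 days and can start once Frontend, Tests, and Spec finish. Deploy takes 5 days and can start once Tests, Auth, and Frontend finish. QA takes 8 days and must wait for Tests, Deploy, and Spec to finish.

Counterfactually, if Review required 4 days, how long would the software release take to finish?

The binding path is Spec→Backend = 7+20 = 27; finish at 27 days.
The longest path through Review is only 19 days, so Review has float 8.
No other chain overtakes it, so the finish is 27 days.

27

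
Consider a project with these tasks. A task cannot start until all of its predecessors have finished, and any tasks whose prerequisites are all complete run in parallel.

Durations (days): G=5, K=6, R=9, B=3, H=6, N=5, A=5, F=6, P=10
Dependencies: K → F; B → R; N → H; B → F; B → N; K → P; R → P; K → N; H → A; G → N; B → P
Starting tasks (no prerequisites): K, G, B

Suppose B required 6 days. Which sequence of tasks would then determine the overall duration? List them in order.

The binding path is B→R→P = 3+9+10 = 22; finish at 22 days.
B lies on that path, so at 6 days the path becomes 25 days.
That remains the longest chain; total 25 days.

B, R, P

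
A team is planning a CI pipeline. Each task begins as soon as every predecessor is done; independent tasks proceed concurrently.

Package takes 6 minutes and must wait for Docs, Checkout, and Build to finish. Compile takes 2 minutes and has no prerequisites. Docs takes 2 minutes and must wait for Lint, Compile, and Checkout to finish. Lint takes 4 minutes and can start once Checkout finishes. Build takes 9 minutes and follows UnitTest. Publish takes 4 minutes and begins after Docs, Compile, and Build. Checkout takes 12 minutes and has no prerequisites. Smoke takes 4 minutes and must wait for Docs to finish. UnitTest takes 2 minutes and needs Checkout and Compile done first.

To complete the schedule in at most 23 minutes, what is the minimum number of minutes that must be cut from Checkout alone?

6

Current finish: 29 minutes; target: 23.
Checkout is on every critical path, so each minute cut from Checkout cuts the finish by one (this holds down to a finish of 19).
Need 29 − 23 = 6 minutes off Checkout → Checkout becomes 6 minutes, finish becomes 23.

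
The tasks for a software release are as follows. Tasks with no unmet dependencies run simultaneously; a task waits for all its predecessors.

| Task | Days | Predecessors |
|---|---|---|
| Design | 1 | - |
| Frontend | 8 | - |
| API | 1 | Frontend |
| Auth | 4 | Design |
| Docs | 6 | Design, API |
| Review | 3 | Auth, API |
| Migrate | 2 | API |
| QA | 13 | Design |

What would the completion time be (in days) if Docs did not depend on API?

14

With the dependency in place, Frontend→API→Docs = 8+1+6 = 15 sets the finish at 15 days.
Without API→Docs, Docs's earliest start moves from 9 to 1.
New critical path: Design→QA = 1+13 = 14 ⇒ 14 days.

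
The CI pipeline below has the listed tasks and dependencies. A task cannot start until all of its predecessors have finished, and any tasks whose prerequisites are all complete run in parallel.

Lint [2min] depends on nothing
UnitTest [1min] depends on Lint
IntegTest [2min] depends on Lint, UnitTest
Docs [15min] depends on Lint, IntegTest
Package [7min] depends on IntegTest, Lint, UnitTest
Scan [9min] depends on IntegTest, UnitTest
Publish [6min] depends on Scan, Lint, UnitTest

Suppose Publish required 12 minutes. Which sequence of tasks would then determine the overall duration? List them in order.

Lint, UnitTest, IntegTest, Scan, Publish

As given, the longest chain is Lint→UnitTest→IntegTest→Scan→Publish = 2+1+2+9+6 = 20, so the finish is 20 minutes.
Publish lies on that path, so at 12 minutes the path becomes 26 minutes.
That remains the longest chain; total 26 minutes.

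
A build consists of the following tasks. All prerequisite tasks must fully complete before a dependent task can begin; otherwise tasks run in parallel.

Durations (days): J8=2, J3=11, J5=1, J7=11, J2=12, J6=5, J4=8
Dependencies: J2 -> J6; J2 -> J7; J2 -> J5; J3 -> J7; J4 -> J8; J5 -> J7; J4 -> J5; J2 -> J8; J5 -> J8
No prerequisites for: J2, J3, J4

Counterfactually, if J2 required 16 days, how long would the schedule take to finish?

28

Baseline: J2→J5→J7 = 12+1+11 = 24 → 24 days.
J2 lies on that path, so at 16 days the path becomes 28 days.
No other chain overtakes it, so the finish is 28 days.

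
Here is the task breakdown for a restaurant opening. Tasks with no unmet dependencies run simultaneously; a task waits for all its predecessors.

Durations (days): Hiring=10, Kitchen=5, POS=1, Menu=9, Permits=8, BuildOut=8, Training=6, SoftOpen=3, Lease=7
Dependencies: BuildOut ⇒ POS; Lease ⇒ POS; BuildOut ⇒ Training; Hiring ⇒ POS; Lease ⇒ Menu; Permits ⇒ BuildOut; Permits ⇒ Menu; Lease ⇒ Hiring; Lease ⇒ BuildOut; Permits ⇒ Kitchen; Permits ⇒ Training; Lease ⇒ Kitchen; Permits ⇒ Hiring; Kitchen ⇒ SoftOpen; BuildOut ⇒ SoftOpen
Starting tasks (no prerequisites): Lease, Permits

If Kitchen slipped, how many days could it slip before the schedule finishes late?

Permits→BuildOut→Training = 8+8+6 = 22 sets the makespan at 22 days.
Longest path through Kitchen: 16 days (earliest finish 13, latest finish 19).
Slack of Kitchen = 14 − 8 = 6 days.

6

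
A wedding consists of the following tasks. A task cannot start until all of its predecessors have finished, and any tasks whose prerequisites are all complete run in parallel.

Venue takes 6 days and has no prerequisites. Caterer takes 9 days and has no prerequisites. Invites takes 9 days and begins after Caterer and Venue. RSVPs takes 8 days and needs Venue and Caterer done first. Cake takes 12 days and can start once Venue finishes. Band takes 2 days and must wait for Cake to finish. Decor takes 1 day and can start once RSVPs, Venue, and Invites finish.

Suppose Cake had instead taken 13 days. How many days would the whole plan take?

As given, the longest chain is Venue→Cake→Band = 6+12+2 = 20, so the finish is 20 days.
Cake is on the critical path; changing it to 13 makes that path 21 days.
That remains the longest chain; total 21 days.

21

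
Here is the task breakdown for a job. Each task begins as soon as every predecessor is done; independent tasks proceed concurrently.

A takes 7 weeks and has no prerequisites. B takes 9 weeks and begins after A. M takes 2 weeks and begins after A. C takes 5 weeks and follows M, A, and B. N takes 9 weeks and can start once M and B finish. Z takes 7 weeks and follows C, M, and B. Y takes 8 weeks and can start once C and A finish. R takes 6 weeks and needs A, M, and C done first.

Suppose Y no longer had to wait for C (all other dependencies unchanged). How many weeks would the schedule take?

28

With the dependency in place, A→B→C→Y = 7+9+5+8 = 29 sets the finish at 29 weeks.
Without C→Y, Y's earliest start moves from 21 to 7.
The longest chain is now A→B→C→Z = 7+9+5+7 = 28, so the schedule takes 28 weeks.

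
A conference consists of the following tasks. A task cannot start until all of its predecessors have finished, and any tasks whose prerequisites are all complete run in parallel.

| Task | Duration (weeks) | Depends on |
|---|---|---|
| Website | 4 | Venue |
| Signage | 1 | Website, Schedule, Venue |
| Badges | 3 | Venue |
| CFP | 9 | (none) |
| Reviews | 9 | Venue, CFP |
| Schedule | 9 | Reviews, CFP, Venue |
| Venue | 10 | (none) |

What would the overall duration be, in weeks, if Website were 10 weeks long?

Baseline: Venue→Reviews→Schedule→Signage = 10+9+9+1 = 29 → 29 weeks.
Website is off the critical path — its longest chain is 15 weeks, giving 14 of slack.
No other chain overtakes it, so the finish is 29 weeks.

29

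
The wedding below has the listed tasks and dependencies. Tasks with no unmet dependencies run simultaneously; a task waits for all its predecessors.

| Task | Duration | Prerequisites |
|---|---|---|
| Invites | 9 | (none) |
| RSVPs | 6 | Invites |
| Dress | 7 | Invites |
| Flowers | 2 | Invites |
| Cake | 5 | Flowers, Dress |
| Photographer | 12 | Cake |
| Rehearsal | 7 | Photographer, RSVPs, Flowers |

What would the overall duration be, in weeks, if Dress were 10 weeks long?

43

The binding path is Invites→Dress→Cake→Photographer→Rehearsal = 9+7+5+12+7 = 40; finish at 40 weeks.
Since Dress is critical, the +3 change carries straight to that chain (now 43 weeks).
The critical path is still Invites→Dress→Cake→Photographer→Rehearsal; finish is now 43 weeks.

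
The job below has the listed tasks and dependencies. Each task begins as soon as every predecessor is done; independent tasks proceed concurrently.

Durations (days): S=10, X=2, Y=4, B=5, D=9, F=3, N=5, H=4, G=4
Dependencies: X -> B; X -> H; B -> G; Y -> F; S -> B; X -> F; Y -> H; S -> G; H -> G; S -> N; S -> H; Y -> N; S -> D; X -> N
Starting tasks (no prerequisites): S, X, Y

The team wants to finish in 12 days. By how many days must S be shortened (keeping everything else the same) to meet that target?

7

Current finish: 19 days; target: 12.
S is on every critical path, so each day cut from S cuts the finish by one (this holds down to a finish of 12).
Need 19 − 12 = 7 days off S → S becomes 3 days, finish becomes 12.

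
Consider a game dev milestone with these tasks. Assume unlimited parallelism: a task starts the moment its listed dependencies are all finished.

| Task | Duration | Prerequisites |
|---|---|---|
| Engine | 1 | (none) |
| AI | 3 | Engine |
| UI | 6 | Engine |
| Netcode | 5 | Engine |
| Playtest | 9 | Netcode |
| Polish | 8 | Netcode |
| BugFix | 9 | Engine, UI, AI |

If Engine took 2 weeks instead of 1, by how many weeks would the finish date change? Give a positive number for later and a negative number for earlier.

1

Baseline: Engine→UI→BugFix = 1+6+9 = 16 → 16 weeks.
Since Engine is critical, the +1 change carries straight to that chain (now 17 weeks).
The critical path is still Engine→UI→BugFix; finish is now 17 weeks.
Change in finish: 17 − 16 = +1 weeks.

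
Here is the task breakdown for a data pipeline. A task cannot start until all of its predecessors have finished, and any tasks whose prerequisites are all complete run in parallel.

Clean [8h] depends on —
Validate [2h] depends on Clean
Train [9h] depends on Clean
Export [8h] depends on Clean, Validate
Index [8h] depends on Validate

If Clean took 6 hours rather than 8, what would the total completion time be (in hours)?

16

Critical path before the change: Clean→Validate→Export = 8+2+8 = 18 giving 18 hours.
Since Clean is critical, the -2 change carries straight to that chain (now 16 hours).
No other chain overtakes it, so the finish is 16 hours.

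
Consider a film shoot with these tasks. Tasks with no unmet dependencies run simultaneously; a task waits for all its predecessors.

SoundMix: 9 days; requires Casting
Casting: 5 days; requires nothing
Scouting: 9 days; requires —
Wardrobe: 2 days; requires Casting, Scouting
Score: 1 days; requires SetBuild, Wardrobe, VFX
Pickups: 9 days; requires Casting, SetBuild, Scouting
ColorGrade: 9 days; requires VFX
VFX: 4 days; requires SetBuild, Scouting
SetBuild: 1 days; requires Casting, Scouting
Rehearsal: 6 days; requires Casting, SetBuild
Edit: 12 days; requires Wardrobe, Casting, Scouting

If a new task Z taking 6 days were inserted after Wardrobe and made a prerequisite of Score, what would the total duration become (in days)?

23

Originally the job takes 23 days.
With Z inserted, Score now waits for max(SetBuild, Wardrobe, VFX, Z).
New critical path: Scouting→SetBuild→VFX→ColorGrade = 9+1+4+9 = 23 ⇒ 23 days.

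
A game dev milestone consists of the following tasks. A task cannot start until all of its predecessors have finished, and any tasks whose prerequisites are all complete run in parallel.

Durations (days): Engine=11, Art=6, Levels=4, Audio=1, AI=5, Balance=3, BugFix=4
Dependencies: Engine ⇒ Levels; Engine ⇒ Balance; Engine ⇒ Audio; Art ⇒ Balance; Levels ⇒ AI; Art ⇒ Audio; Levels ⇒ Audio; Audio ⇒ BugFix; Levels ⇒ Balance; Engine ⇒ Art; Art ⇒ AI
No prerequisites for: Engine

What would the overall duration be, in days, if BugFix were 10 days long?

Actual critical path: Engine→Art→Audio→BugFix = 11+6+1+4 = 22 ⇒ 22 days.
BugFix is on the critical path; changing it to 10 makes that path 28 days.
No other chain overtakes it, so the finish is 28 days.

28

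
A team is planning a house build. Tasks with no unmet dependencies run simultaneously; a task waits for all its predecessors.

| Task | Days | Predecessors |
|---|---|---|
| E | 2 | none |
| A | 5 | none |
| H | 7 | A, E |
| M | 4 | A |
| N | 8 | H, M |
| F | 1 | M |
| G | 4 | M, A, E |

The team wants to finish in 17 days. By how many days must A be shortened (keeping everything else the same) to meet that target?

3

Current finish: 20 days; target: 17.
A is on every critical path, so each day cut from A cuts the finish by one (this holds down to a finish of 17).
Need 20 − 17 = 3 days off A → A becomes 2 days, finish becomes 17.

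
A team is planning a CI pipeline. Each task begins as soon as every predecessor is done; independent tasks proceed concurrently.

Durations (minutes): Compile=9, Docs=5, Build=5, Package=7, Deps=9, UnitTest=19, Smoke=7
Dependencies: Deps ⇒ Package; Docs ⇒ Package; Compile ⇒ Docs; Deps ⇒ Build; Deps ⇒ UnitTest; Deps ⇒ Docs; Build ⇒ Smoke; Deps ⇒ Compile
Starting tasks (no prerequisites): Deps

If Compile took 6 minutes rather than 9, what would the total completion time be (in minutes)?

28

As given, the longest chain is Deps→Compile→Docs→Package = 9+9+5+7 = 30, so the finish is 30 minutes.
Since Compile is critical, the -3 change carries straight to that chain (now 27 minutes).
New critical path: Deps→UnitTest = 9+19 = 28 ⇒ 28 minutes.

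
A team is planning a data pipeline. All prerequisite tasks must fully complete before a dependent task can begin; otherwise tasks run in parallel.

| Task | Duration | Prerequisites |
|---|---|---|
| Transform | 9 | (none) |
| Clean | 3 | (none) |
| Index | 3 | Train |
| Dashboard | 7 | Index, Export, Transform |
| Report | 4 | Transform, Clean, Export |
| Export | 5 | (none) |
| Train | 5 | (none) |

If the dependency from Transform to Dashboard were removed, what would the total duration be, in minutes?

With the dependency in place, Transform→Dashboard = 9+7 = 16 sets the finish at 16 minutes.
Without Transform→Dashboard, Dashboard's earliest start moves from 9 to 8.
New critical path: Train→Index→Dashboard = 5+3+7 = 15 ⇒ 15 minutes.

15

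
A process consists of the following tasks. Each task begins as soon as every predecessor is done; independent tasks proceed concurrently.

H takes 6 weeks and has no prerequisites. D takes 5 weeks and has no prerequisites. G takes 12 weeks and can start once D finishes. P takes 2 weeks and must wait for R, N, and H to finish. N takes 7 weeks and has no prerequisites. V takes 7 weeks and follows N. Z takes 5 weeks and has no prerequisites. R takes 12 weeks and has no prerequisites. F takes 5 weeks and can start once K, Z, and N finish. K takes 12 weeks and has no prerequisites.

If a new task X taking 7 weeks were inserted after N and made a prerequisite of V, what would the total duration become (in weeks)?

Originally the process takes 17 weeks.
With X inserted, V now waits for max(N, X).
New critical path: N→X→V = 7+7+7 = 21 ⇒ 21 weeks.

21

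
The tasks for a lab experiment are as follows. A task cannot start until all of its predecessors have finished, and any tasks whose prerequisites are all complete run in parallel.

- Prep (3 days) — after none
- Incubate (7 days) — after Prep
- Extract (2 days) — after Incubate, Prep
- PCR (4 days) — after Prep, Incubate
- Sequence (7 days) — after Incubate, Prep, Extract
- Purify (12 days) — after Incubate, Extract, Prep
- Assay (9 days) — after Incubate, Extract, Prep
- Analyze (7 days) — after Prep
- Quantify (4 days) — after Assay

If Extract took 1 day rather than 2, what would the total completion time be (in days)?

24

Critical path before the change: Prep→Incubate→Extract→Assay→Quantify = 3+7+2+9+4 = 25 giving 25 days.
Extract lies on that path, so at 1 day the path becomes 24 days.
No other chain overtakes it, so the finish is 24 days.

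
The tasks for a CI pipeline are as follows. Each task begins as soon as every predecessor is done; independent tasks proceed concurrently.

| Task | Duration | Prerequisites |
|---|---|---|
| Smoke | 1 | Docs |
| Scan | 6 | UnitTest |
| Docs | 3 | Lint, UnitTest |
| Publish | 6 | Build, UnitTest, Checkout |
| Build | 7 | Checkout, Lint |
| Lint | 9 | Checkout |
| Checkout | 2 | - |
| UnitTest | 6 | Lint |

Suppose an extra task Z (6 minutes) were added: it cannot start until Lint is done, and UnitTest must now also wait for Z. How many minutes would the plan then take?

29

Originally the plan takes 24 minutes.
With Z inserted, UnitTest now waits for max(Lint, Z).
New critical path: Checkout→Lint→Z→UnitTest→Scan = 2+9+6+6+6 = 29 ⇒ 29 minutes.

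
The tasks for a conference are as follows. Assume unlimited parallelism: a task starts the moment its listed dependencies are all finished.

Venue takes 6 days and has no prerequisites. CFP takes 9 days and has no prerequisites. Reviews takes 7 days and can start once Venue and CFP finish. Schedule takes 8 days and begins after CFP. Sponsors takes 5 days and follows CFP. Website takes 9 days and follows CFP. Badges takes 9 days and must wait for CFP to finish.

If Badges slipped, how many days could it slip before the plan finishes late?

0

CFP→Website = 9+9 = 18 sets the makespan at 18 days.
Badges finishes as early as 18 and must finish by 18.
Float = 18 − 18 = 0.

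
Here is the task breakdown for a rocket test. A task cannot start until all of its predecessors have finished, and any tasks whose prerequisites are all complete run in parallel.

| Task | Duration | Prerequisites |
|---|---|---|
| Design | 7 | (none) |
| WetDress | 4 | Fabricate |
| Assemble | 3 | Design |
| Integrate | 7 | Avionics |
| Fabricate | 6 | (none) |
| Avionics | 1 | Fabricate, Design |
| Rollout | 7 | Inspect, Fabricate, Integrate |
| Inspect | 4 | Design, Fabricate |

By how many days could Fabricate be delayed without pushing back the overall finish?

1

The longest chain is Design→Avionics→Integrate→Rollout = 7+1+7+7 = 22; overall finish 22 days.
Longest path through Fabricate: 21 days (earliest finish 6, latest finish 7).
Float = 22 − 21 = 1.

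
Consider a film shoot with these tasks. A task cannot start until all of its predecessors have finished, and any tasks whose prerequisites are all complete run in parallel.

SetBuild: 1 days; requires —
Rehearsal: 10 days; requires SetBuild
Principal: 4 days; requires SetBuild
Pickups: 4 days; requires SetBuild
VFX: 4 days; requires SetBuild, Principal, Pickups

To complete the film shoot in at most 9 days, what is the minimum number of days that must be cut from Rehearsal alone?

2

Current finish: 11 days; target: 9.
Rehearsal is on every critical path, so each day cut from Rehearsal cuts the finish by one (this holds down to a finish of 9).
Need 11 − 9 = 2 days off Rehearsal → Rehearsal becomes 8 days, finish becomes 9.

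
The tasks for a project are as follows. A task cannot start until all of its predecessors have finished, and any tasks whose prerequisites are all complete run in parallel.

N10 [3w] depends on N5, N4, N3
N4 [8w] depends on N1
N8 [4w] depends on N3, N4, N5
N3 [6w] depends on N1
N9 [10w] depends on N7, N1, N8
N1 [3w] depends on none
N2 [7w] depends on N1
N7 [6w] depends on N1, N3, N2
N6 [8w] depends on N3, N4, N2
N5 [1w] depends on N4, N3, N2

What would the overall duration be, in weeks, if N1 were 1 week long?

24

Baseline: N1→N2→N7→N9 = 3+7+6+10 = 26 → 26 weeks.
Since N1 is critical, the -2 change carries straight to that chain (now 24 weeks).
That remains the longest chain; total 24 weeks.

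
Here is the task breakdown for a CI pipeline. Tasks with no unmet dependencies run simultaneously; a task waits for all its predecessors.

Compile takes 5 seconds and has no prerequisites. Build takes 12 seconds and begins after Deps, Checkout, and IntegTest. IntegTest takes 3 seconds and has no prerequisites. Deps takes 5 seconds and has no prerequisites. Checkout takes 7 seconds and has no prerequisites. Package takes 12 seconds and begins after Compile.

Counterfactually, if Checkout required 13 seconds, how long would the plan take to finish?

The binding path is Checkout→Build = 7+12 = 19; finish at 19 seconds.
Checkout lies on that path, so at 13 seconds the path becomes 25 seconds.
That remains the longest chain; total 25 seconds.

25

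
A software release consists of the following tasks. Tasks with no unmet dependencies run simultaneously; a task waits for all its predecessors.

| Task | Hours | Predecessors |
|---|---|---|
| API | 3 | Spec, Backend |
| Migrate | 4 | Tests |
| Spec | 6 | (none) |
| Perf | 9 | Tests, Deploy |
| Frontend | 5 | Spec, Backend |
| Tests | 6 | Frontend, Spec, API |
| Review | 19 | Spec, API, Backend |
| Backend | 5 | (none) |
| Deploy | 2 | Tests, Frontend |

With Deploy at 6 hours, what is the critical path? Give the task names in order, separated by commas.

Spec, Frontend, Tests, Deploy, Perf

The binding path is Spec→Frontend→Tests→Deploy→Perf = 6+5+6+2+9 = 28; finish at 28 hours.
Deploy lies on that path, so at 6 hours the path becomes 32 hours.
That remains the longest chain; total 32 hours.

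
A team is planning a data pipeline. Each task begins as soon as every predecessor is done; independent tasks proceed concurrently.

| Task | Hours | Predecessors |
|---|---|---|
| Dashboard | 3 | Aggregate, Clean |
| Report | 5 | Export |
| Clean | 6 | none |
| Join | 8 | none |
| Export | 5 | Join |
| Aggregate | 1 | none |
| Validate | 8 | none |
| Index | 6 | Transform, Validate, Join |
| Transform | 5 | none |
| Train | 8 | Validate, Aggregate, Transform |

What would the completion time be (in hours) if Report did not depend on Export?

16

With the dependency in place, Join→Export→Report = 8+5+5 = 18 sets the finish at 18 hours.
Without Export→Report, Report's earliest start moves from 13 to 0.
New critical path: Validate→Train = 8+8 = 16 ⇒ 16 hours.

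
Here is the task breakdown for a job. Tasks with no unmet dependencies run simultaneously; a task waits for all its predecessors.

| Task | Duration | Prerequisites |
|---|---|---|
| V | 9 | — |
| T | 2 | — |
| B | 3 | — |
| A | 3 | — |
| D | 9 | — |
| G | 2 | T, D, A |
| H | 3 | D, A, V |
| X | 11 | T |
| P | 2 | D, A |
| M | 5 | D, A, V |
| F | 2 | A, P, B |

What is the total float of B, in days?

9

V→M = 9+5 = 14 sets the makespan at 14 days.
The longest chain containing B totals 5 days.
Slack of B = 9 − 0 = 9 days.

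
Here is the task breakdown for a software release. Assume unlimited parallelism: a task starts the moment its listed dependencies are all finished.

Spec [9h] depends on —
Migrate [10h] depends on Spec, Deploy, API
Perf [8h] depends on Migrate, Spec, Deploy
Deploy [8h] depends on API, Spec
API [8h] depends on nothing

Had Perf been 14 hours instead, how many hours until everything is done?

As given, the longest chain is Spec→Deploy→Migrate→Perf = 9+8+10+8 = 35, so the finish is 35 hours.
Perf lies on that path, so at 14 hours the path becomes 41 hours.
The critical path is still Spec→Deploy→Migrate→Perf; finish is now 41 hours.

41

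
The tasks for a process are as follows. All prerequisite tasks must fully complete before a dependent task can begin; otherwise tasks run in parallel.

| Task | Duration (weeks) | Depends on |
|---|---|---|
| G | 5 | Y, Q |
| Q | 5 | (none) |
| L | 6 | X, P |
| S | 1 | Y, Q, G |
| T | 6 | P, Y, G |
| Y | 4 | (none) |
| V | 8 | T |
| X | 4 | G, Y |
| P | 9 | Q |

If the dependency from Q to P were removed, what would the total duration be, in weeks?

Original critical path: Q→P→T→V = 5+9+6+8 = 28 ⇒ 28 weeks.
Without Q→P, P's earliest start moves from 5 to 0.
New critical path: Q→G→T→V = 5+5+6+8 = 24 ⇒ 24 weeks.

24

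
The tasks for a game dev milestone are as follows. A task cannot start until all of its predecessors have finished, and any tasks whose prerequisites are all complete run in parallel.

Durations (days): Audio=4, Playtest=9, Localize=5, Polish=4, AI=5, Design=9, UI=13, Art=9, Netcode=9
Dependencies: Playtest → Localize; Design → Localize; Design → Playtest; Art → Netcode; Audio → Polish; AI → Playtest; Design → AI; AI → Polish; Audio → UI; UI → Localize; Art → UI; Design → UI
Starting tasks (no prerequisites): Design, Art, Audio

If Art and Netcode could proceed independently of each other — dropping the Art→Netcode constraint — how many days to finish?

With the dependency in place, Design→AI→Playtest→Localize = 9+5+9+5 = 28 sets the finish at 28 days.
Without Art→Netcode, Netcode's earliest start moves from 9 to 0.
New critical path: Design→AI→Playtest→Localize = 9+5+9+5 = 28 ⇒ 28 days.

28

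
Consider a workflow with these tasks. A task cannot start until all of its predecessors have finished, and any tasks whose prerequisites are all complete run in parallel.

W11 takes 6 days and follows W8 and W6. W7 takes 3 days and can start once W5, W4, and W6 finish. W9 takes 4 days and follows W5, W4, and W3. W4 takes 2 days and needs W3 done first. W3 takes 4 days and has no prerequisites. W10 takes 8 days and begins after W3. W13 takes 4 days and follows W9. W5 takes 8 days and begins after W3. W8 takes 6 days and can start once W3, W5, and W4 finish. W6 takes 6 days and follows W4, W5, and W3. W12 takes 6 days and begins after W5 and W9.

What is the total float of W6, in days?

Critical path: W3→W5→W6→W11 = 4+8+6+6 = 24, so the finish is 24 days.
The longest chain containing W6 totals 24 days.
So W6 can slip 18 − 18 = 0 days.

0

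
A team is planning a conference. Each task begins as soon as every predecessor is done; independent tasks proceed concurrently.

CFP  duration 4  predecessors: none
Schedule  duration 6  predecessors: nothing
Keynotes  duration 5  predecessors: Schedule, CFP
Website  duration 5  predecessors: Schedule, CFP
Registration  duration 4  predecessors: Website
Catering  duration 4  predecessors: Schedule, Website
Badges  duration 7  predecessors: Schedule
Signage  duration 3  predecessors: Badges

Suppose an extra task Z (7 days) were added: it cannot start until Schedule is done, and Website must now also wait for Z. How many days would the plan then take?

22

Originally the plan takes 16 days.
With Z inserted, Website now waits for max(Schedule, CFP, Z).
New critical path: Schedule→Z→Website→Registration = 6+7+5+4 = 22 ⇒ 22 days.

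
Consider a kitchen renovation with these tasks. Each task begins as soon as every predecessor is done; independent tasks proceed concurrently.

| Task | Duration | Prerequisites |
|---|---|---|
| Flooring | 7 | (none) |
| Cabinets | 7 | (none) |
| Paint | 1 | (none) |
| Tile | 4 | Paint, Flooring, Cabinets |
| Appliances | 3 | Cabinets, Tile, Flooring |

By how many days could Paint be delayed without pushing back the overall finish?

6

Flooring→Tile→Appliances = 7+4+3 = 14 sets the makespan at 14 days.
Longest path through Paint: 8 days (earliest finish 1, latest finish 7).
So Paint can slip 7 − 1 = 6 days.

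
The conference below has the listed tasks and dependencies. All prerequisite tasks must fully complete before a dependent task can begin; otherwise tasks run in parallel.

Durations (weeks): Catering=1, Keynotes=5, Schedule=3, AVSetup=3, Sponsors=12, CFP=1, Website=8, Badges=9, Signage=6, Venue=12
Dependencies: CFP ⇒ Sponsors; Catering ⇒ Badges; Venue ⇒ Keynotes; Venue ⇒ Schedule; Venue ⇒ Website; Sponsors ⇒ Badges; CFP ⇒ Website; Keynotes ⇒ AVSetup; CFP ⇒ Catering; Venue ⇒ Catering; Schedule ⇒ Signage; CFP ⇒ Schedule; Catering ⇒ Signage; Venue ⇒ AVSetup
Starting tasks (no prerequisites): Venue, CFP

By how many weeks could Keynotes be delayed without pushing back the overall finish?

2

Venue→Catering→Badges = 12+1+9 = 22 sets the makespan at 22 weeks.
Longest path through Keynotes: 20 weeks (earliest finish 17, latest finish 19).
Float = 22 − 20 = 2.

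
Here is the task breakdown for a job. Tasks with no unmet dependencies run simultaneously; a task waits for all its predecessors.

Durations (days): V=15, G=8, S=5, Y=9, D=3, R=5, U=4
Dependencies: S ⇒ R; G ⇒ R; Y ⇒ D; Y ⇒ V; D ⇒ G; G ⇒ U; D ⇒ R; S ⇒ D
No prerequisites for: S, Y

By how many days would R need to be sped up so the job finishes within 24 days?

1

Current finish: 25 days; target: 24.
R is on every critical path, so each day cut from R cuts the finish by one (this holds down to a finish of 24).
Need 25 − 24 = 1 day off R → R becomes 4 days, finish becomes 24.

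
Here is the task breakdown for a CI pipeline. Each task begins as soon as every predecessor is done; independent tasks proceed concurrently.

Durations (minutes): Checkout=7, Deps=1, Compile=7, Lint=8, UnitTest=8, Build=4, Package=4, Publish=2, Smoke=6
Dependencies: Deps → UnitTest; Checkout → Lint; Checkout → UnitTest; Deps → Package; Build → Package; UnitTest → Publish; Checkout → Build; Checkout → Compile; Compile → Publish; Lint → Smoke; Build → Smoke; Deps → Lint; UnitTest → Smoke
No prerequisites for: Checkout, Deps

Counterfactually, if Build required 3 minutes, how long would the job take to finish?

Actual critical path: Checkout→Lint→Smoke = 7+8+6 = 21 ⇒ 21 minutes.
The longest path through Build is only 17 minutes, so Build has float 4.
That remains the longest chain; total 21 minutes.

21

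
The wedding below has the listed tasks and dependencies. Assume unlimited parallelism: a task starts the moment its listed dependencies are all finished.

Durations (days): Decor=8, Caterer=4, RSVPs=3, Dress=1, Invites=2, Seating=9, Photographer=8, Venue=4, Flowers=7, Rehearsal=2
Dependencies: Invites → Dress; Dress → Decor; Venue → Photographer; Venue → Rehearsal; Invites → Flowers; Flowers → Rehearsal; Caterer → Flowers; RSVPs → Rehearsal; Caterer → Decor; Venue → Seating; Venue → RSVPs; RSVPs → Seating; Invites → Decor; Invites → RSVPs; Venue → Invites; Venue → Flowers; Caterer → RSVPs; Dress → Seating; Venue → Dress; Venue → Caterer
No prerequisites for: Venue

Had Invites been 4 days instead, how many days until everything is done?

20

As given, the longest chain is Venue→Caterer→RSVPs→Seating = 4+4+3+9 = 20, so the finish is 20 days.
The longest path through Invites is only 18 days, so Invites has float 2.
That remains the longest chain; total 20 days.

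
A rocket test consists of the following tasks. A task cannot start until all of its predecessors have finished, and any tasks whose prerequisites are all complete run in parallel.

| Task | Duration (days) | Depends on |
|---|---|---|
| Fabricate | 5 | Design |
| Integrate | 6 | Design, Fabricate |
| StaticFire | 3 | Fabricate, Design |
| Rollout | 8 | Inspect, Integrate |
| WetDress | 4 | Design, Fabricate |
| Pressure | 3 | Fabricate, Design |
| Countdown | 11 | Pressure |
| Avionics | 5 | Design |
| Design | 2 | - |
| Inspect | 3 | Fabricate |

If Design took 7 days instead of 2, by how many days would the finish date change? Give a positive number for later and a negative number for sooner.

5

Critical path before the change: Design→Fabricate→Pressure→Countdown = 2+5+3+11 = 21 giving 21 days.
Since Design is critical, the +5 change carries straight to that chain (now 26 days).
The critical path is still Design→Fabricate→Pressure→Countdown; finish is now 26 days.
Change in finish: 26 − 21 = +5 days.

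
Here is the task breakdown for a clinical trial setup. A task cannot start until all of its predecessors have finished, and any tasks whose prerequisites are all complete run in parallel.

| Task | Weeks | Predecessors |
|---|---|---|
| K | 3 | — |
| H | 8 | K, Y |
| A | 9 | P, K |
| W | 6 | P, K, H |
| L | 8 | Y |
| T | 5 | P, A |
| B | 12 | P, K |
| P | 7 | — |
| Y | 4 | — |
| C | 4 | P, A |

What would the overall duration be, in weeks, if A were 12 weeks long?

The binding path is P→A→T = 7+9+5 = 21; finish at 21 weeks.
A is on the critical path; changing it to 12 makes that path 24 weeks.
No other chain overtakes it, so the finish is 24 weeks.

24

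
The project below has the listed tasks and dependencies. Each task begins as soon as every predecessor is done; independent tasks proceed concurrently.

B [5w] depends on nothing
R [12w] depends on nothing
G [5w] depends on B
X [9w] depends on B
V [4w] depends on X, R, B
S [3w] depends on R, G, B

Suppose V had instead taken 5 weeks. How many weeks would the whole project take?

Critical path before the change: B→X→V = 5+9+4 = 18 giving 18 weeks.
Since V is critical, the +1 change carries straight to that chain (now 19 weeks).
That remains the longest chain; total 19 weeks.

19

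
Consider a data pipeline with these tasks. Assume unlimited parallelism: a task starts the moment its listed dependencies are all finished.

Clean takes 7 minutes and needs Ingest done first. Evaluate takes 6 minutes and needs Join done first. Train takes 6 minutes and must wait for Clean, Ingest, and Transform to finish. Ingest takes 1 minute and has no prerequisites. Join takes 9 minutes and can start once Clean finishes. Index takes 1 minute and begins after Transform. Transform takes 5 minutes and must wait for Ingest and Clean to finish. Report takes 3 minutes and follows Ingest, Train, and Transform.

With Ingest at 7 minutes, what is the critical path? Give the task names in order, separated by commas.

Actual critical path: Ingest→Clean→Join→Evaluate = 1+7+9+6 = 23 ⇒ 23 minutes.
Since Ingest is critical, the +6 change carries straight to that chain (now 29 minutes).
That remains the longest chain; total 29 minutes.

Ingest, Clean, Join, Evaluate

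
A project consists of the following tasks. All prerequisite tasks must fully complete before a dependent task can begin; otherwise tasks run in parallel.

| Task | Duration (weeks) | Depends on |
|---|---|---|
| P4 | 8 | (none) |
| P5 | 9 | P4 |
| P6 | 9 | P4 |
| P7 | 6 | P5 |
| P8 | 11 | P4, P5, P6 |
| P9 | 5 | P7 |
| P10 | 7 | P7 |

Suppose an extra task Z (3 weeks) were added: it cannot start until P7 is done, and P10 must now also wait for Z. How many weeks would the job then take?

Originally the job takes 30 weeks.
With Z inserted, P10 now waits for max(P7, Z).
New critical path: P4→P5→P7→Z→P10 = 8+9+6+3+7 = 33 ⇒ 33 weeks.

33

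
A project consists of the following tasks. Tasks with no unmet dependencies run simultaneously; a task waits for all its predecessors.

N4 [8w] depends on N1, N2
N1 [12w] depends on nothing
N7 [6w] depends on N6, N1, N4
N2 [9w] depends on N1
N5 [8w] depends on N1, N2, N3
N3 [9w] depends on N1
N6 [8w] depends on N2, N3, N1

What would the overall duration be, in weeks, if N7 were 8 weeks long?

As given, the longest chain is N1→N2→N4→N7 = 12+9+8+6 = 35, so the finish is 35 weeks.
Since N7 is critical, the +2 change carries straight to that chain (now 37 weeks).
No other chain overtakes it, so the finish is 37 weeks.

37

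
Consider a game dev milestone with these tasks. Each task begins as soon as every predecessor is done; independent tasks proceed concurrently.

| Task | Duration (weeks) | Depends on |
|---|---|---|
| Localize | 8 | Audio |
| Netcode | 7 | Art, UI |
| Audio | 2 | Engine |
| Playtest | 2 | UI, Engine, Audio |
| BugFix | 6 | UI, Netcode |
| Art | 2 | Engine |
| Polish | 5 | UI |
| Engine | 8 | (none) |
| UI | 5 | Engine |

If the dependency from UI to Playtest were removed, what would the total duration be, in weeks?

26

Original critical path: Engine→UI→Netcode→BugFix = 8+5+7+6 = 26 ⇒ 26 weeks.
Without UI→Playtest, Playtest's earliest start moves from 13 to 10.
The longest chain is now Engine→UI→Netcode→BugFix = 8+5+7+6 = 26, so the game dev milestone takes 26 weeks.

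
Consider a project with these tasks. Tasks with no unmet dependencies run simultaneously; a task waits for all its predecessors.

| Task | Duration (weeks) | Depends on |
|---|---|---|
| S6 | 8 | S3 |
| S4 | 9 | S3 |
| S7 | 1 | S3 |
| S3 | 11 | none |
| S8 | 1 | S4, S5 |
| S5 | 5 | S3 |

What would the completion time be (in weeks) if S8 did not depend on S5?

Original critical path: S3→S4→S8 = 11+9+1 = 21 ⇒ 21 weeks.
Dropping S5→S8 doesn't change S8's earliest start (20); another predecessor still binds.
The longest chain is now S3→S4→S8 = 11+9+1 = 21, so the project takes 21 weeks.

21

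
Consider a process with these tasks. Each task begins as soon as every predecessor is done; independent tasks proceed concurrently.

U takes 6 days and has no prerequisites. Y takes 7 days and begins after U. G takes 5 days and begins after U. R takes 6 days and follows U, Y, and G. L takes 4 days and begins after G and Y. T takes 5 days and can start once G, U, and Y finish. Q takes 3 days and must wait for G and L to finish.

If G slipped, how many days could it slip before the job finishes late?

Critical path: U→Y→L→Q = 6+7+4+3 = 20, so the finish is 20 days.
The longest chain containing G totals 18 days.
Slack of G = 8 − 6 = 2 days.

2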